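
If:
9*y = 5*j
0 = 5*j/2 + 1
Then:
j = -2/5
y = -2/9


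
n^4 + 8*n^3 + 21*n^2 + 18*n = n*(n + 2)*(n + 3)^2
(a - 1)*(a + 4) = a^2 + 3*a - 4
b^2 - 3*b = b*(b - 3)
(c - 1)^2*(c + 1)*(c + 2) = c^4 + c^3 - 3*c^2 - c + 2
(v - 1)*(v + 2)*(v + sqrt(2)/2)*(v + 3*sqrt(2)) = v^4 + v^3 + 7*sqrt(2)*v^3/2 + v^2 + 7*sqrt(2)*v^2/2 - 7*sqrt(2)*v + 3*v - 6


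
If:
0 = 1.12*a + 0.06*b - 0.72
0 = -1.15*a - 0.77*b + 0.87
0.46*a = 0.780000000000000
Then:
No Solution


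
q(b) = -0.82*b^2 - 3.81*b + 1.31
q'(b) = -1.64*b - 3.81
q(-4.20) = 2.85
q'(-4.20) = 3.08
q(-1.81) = 5.52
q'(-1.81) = -0.84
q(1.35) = -5.33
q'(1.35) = -6.02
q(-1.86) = 5.56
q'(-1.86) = -0.76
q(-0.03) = 1.42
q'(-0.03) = -3.76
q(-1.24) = 4.77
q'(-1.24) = -1.78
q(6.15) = -53.14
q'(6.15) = -13.90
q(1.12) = -3.99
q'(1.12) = -5.65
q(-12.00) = -71.05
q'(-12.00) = 15.87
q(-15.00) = -126.04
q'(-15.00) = 20.79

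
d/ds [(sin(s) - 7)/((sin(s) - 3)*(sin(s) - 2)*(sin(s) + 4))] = 2*(-sin(s)^3 + 11*sin(s)^2 - 7*sin(s) - 37)*cos(s)/((sin(s) - 3)^2*(sin(s) - 2)^2*(sin(s) + 4)^2)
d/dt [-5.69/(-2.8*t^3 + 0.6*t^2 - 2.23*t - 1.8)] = (-47.796*t^2 + 6.828*t - 12.6887)/(2.8*t^3 - 0.6*t^2 + 2.23*t + 1.8)^2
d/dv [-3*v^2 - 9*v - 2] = -6*v - 9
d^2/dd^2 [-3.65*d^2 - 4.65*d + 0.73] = -7.30000000000000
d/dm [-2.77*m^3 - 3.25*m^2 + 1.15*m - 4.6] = -8.31*m^2 - 6.5*m + 1.15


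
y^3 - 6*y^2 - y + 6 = (y - 6)*(y - 1)*(y + 1)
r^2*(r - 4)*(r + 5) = r^4 + r^3 - 20*r^2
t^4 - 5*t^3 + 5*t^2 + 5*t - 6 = (t - 3)*(t - 2)*(t - 1)*(t + 1)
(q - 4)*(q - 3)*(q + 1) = q^3 - 6*q^2 + 5*q + 12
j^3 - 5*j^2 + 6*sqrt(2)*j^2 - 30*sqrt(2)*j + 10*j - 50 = (j - 5)*(j + sqrt(2))*(j + 5*sqrt(2))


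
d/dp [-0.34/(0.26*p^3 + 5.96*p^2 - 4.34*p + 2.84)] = (0.2652*p^2 + 4.0528*p - 1.4756)/(0.26*p^3 + 5.96*p^2 - 4.34*p + 2.84)^2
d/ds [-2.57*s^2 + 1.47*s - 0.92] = 1.47 - 5.14*s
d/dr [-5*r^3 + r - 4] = 1 - 15*r^2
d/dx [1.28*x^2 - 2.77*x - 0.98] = 2.56*x - 2.77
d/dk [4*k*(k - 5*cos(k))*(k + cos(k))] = 16*k^2*sin(k) + 12*k^2 + 20*k*sin(2*k) - 32*k*cos(k) - 20*cos(k)^2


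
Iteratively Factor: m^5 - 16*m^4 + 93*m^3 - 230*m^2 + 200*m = (m - 5)*(m^4 - 11*m^3 + 38*m^2 - 40*m) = (m - 5)*(m - 2)*(m^3 - 9*m^2 + 20*m) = m*(m - 5)*(m - 2)*(m^2 - 9*m + 20) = m*(m - 5)^2*(m - 2)*(m - 4)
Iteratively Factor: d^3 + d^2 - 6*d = (d - 2)*(d^2 + 3*d) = d*(d - 2)*(d + 3)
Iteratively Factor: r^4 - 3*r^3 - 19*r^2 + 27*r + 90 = (r + 2)*(r^3 - 5*r^2 - 9*r + 45) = (r - 5)*(r + 2)*(r^2 - 9) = (r - 5)*(r + 2)*(r + 3)*(r - 3)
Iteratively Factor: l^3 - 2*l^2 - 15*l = (l + 3)*(l^2 - 5*l) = (l - 5)*(l + 3)*(l)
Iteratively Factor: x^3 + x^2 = (x)*(x^2 + x) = x^2*(x + 1)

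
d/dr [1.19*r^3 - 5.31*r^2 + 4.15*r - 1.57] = 3.57*r^2 - 10.62*r + 4.15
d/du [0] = 0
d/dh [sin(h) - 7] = cos(h)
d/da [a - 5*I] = 1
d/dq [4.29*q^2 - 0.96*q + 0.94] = 8.58*q - 0.96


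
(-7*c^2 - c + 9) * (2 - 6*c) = 42*c^3 - 8*c^2 - 56*c + 18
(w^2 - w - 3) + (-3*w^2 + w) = -2*w^2 - 3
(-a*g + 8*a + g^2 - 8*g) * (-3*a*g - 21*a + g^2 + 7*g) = 3*a^2*g^2 - 3*a^2*g - 168*a^2 - 4*a*g^3 + 4*a*g^2 + 224*a*g + g^4 - g^3 - 56*g^2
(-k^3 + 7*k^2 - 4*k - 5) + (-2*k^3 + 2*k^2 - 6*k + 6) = -3*k^3 + 9*k^2 - 10*k + 1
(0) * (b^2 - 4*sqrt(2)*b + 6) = 0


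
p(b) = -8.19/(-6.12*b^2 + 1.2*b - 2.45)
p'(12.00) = -0.00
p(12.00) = 0.01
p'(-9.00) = 0.00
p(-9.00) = 0.02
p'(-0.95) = 1.27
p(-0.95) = 0.90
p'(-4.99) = 0.02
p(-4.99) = 0.05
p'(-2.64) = 0.12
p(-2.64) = 0.17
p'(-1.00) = 1.15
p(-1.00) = 0.84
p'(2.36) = -0.20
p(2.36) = 0.24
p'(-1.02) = 1.11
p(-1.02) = 0.82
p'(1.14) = -1.28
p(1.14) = 0.91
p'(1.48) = -0.70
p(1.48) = 0.58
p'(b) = -8.19*(12.24*b - 1.2)/(-6.12*b^2 + 1.2*b - 2.45)^2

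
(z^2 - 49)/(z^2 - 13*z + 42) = (z + 7)/(z - 6)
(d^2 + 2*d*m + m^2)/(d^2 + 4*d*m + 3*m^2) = (d + m)/(d + 3*m)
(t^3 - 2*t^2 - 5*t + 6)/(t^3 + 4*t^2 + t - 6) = (t - 3)/(t + 3)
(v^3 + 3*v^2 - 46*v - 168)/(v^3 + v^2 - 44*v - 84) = (v + 4)/(v + 2)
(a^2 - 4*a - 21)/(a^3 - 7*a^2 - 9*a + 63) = 1/(a - 3)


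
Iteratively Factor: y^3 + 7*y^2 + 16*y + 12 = (y + 2)*(y^2 + 5*y + 6) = (y + 2)^2*(y + 3)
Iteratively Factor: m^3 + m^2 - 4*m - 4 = (m + 1)*(m^2 - 4) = (m - 2)*(m + 1)*(m + 2)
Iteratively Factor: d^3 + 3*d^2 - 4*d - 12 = (d - 2)*(d^2 + 5*d + 6) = (d - 2)*(d + 3)*(d + 2)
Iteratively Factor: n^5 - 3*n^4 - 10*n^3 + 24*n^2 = (n)*(n^4 - 3*n^3 - 10*n^2 + 24*n) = n*(n - 4)*(n^3 + n^2 - 6*n) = n*(n - 4)*(n + 3)*(n^2 - 2*n) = n*(n - 4)*(n - 2)*(n + 3)*(n)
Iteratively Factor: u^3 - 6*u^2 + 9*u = (u)*(u^2 - 6*u + 9) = u*(u - 3)*(u - 3)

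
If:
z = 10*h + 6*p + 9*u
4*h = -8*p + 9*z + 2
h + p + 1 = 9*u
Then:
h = -11*z/12 - 11/30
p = 19*z/12 + 13/30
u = 2*z/27 + 16/135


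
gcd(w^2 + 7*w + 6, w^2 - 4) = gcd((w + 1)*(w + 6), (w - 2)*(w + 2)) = 1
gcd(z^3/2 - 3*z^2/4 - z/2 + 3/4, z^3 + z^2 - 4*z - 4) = z + 1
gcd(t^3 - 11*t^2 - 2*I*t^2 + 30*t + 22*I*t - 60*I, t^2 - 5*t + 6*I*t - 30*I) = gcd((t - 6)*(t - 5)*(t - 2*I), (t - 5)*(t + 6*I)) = t - 5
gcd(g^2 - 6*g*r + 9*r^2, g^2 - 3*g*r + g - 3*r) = -g + 3*r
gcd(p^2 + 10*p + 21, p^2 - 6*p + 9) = 1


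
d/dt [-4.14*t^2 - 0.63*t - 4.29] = -8.28*t - 0.63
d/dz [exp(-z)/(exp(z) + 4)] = 2*(-exp(z) - 2)*exp(-z)/(exp(2*z) + 8*exp(z) + 16)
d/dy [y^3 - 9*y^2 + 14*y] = 3*y^2 - 18*y + 14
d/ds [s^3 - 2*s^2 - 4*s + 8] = 3*s^2 - 4*s - 4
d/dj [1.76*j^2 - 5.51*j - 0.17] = 3.52*j - 5.51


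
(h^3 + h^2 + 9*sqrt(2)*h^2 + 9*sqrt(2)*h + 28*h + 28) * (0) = 0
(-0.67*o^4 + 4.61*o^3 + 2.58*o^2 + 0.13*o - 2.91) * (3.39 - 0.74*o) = 0.4958*o^5 - 5.6827*o^4 + 13.7187*o^3 + 8.65*o^2 + 2.5941*o - 9.8649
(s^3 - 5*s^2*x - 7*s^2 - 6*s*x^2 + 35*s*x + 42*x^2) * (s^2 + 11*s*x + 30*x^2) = s^5 + 6*s^4*x - 7*s^4 - 31*s^3*x^2 - 42*s^3*x - 216*s^2*x^3 + 217*s^2*x^2 - 180*s*x^4 + 1512*s*x^3 + 1260*x^4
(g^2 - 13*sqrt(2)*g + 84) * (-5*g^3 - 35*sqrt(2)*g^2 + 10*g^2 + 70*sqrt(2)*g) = -5*g^5 + 10*g^4 + 30*sqrt(2)*g^4 - 60*sqrt(2)*g^3 + 490*g^3 - 2940*sqrt(2)*g^2 - 980*g^2 + 5880*sqrt(2)*g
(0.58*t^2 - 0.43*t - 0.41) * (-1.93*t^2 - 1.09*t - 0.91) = -1.1194*t^4 + 0.1977*t^3 + 0.7322*t^2 + 0.8382*t + 0.3731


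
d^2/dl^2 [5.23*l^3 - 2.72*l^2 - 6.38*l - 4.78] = 31.38*l - 5.44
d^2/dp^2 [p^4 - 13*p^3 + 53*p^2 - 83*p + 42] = 12*p^2 - 78*p + 106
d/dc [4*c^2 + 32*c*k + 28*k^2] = 8*c + 32*k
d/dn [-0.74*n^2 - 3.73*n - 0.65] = -1.48*n - 3.73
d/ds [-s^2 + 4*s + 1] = 4 - 2*s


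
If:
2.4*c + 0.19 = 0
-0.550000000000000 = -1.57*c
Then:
No Solution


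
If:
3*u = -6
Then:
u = -2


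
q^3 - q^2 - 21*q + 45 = (q - 3)^2*(q + 5)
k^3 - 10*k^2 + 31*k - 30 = (k - 5)*(k - 3)*(k - 2)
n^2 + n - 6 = (n - 2)*(n + 3)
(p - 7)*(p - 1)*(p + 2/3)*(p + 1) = p^4 - 19*p^3/3 - 17*p^2/3 + 19*p/3 + 14/3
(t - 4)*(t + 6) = t^2 + 2*t - 24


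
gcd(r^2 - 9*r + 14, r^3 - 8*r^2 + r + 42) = r - 7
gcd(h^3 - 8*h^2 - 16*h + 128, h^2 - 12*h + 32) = h^2 - 12*h + 32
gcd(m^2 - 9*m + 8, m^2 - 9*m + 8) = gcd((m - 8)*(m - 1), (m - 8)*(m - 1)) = m^2 - 9*m + 8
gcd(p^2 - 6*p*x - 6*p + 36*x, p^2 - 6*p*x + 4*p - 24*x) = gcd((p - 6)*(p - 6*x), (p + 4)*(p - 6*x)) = -p + 6*x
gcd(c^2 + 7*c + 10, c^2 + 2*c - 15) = c + 5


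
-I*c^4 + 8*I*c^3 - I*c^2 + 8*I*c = c*(c - 8)*(c - I)*(-I*c + 1)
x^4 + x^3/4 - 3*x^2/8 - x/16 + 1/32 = (x - 1/2)*(x - 1/4)*(x + 1/2)^2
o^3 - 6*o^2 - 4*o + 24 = (o - 6)*(o - 2)*(o + 2)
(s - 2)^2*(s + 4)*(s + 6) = s^4 + 6*s^3 - 12*s^2 - 56*s + 96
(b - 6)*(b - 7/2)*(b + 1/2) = b^3 - 9*b^2 + 65*b/4 + 21/2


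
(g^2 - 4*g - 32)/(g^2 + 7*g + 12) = (g - 8)/(g + 3)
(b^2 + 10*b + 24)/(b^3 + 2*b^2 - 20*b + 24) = (b + 4)/(b^2 - 4*b + 4)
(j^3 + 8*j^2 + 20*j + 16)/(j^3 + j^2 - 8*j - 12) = (j + 4)/(j - 3)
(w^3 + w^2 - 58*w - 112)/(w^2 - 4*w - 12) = (w^2 - w - 56)/(w - 6)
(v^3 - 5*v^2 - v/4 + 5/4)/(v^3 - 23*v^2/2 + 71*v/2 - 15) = (v + 1/2)/(v - 6)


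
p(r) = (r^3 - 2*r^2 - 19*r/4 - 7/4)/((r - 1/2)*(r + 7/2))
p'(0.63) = 66.80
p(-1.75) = 1.25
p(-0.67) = -0.07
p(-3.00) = 18.57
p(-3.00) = 18.57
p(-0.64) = -0.06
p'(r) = (3*r^2 - 4*r - 19/4)/((r - 1/2)*(r + 7/2)) - (r^3 - 2*r^2 - 19*r/4 - 7/4)/((r - 1/2)*(r + 7/2)^2) - (r^3 - 2*r^2 - 19*r/4 - 7/4)/((r - 1/2)^2*(r + 7/2)) = (16*r^4 + 96*r^3 - 104*r^2 + 168*r + 217)/(16*r^4 + 96*r^3 + 88*r^2 - 168*r + 49)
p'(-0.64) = 0.26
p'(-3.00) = -51.41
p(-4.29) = -25.67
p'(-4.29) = -19.98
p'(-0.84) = -0.23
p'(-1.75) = -3.06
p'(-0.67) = 0.18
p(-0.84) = -0.07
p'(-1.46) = -1.86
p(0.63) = -9.85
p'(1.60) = 1.43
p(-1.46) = 0.55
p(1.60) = -1.85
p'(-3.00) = -51.41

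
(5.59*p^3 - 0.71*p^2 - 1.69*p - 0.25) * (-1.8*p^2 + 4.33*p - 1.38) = -10.062*p^5 + 25.4827*p^4 - 7.7465*p^3 - 5.8879*p^2 + 1.2497*p + 0.345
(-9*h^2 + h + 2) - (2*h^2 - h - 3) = -11*h^2 + 2*h + 5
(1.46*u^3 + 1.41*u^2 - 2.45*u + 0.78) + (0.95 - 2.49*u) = 1.46*u^3 + 1.41*u^2 - 4.94*u + 1.73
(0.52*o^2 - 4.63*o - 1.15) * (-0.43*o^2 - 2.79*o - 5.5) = -0.2236*o^4 + 0.5401*o^3 + 10.5522*o^2 + 28.6735*o + 6.325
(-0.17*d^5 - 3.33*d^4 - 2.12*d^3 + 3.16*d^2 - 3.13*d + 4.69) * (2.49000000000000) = -0.4233*d^5 - 8.2917*d^4 - 5.2788*d^3 + 7.8684*d^2 - 7.7937*d + 11.6781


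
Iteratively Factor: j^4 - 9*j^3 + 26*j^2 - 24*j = (j)*(j^3 - 9*j^2 + 26*j - 24) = j*(j - 4)*(j^2 - 5*j + 6) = j*(j - 4)*(j - 2)*(j - 3)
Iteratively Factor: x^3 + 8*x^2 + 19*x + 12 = (x + 3)*(x^2 + 5*x + 4) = (x + 1)*(x + 3)*(x + 4)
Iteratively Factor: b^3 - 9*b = (b)*(b^2 - 9) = b*(b - 3)*(b + 3)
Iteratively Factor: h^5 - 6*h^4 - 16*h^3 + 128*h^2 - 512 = (h - 4)*(h^4 - 2*h^3 - 24*h^2 + 32*h + 128) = (h - 4)^2*(h^3 + 2*h^2 - 16*h - 32) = (h - 4)^3*(h^2 + 6*h + 8) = (h - 4)^3*(h + 4)*(h + 2)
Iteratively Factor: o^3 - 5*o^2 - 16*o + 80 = (o + 4)*(o^2 - 9*o + 20) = (o - 4)*(o + 4)*(o - 5)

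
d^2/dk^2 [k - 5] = 0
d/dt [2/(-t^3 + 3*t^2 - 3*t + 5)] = 6*(t^2 - 2*t + 1)/(t^3 - 3*t^2 + 3*t - 5)^2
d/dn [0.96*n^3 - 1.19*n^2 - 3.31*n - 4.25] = 2.88*n^2 - 2.38*n - 3.31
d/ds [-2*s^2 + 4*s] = 4 - 4*s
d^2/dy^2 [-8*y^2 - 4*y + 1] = -16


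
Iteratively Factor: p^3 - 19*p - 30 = (p - 5)*(p^2 + 5*p + 6) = (p - 5)*(p + 2)*(p + 3)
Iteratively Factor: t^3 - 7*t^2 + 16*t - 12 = (t - 2)*(t^2 - 5*t + 6) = (t - 3)*(t - 2)*(t - 2)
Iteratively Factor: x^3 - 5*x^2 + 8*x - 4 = (x - 2)*(x^2 - 3*x + 2) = (x - 2)^2*(x - 1)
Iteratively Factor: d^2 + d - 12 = (d + 4)*(d - 3)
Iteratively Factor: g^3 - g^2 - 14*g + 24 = (g - 2)*(g^2 + g - 12) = (g - 3)*(g - 2)*(g + 4)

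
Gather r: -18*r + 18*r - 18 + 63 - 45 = 0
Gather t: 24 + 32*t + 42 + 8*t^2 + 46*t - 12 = 8*t^2 + 78*t + 54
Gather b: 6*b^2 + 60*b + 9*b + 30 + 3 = 6*b^2 + 69*b + 33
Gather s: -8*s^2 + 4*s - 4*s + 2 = 2 - 8*s^2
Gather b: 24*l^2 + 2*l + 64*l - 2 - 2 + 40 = 24*l^2 + 66*l + 36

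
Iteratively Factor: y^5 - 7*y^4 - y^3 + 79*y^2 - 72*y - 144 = (y - 3)*(y^4 - 4*y^3 - 13*y^2 + 40*y + 48) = (y - 3)*(y + 1)*(y^3 - 5*y^2 - 8*y + 48) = (y - 4)*(y - 3)*(y + 1)*(y^2 - y - 12) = (y - 4)^2*(y - 3)*(y + 1)*(y + 3)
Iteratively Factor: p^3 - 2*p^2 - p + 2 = (p + 1)*(p^2 - 3*p + 2) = (p - 2)*(p + 1)*(p - 1)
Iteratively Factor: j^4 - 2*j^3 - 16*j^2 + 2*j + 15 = (j - 1)*(j^3 - j^2 - 17*j - 15) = (j - 5)*(j - 1)*(j^2 + 4*j + 3) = (j - 5)*(j - 1)*(j + 1)*(j + 3)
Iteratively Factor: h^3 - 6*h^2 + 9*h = (h - 3)*(h^2 - 3*h) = h*(h - 3)*(h - 3)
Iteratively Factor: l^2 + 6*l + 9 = (l + 3)*(l + 3)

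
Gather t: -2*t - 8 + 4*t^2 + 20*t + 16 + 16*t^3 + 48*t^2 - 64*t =16*t^3 + 52*t^2 - 46*t + 8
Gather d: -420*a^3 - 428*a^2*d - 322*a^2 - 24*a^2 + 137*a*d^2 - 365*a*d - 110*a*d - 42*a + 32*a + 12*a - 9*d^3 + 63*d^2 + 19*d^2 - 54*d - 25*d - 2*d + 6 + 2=-420*a^3 - 346*a^2 + 2*a - 9*d^3 + d^2*(137*a + 82) + d*(-428*a^2 - 475*a - 81) + 8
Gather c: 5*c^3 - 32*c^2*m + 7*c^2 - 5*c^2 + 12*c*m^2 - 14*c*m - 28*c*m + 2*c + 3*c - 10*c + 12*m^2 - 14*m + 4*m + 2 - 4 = 5*c^3 + c^2*(2 - 32*m) + c*(12*m^2 - 42*m - 5) + 12*m^2 - 10*m - 2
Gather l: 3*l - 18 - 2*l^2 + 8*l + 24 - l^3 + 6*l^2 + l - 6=-l^3 + 4*l^2 + 12*l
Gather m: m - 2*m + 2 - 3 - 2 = -m - 3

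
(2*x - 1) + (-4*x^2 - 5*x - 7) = -4*x^2 - 3*x - 8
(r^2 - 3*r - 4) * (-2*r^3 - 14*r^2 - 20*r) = -2*r^5 - 8*r^4 + 30*r^3 + 116*r^2 + 80*r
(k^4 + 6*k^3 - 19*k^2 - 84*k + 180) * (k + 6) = k^5 + 12*k^4 + 17*k^3 - 198*k^2 - 324*k + 1080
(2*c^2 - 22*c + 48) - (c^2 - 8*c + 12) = c^2 - 14*c + 36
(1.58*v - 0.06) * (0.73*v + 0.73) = 1.1534*v^2 + 1.1096*v - 0.0438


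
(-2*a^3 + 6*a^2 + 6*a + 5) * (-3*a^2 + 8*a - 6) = 6*a^5 - 34*a^4 + 42*a^3 - 3*a^2 + 4*a - 30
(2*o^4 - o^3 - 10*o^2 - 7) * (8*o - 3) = 16*o^5 - 14*o^4 - 77*o^3 + 30*o^2 - 56*o + 21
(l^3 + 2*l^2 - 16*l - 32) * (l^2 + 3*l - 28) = l^5 + 5*l^4 - 38*l^3 - 136*l^2 + 352*l + 896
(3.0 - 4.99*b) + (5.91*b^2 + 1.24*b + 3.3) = 5.91*b^2 - 3.75*b + 6.3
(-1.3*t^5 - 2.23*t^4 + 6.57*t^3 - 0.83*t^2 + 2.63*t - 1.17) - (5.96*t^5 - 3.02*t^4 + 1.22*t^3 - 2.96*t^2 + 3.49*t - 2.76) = -7.26*t^5 + 0.79*t^4 + 5.35*t^3 + 2.13*t^2 - 0.86*t + 1.59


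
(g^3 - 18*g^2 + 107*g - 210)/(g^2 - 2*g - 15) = (g^2 - 13*g + 42)/(g + 3)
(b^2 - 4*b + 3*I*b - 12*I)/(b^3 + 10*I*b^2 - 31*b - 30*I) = (b - 4)/(b^2 + 7*I*b - 10)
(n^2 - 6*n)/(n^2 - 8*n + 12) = n/(n - 2)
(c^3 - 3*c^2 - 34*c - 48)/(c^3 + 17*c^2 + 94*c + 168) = (c^3 - 3*c^2 - 34*c - 48)/(c^3 + 17*c^2 + 94*c + 168)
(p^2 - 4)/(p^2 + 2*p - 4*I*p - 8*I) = (p - 2)/(p - 4*I)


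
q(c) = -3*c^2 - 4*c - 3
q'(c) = -6*c - 4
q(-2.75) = -14.69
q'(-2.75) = 12.50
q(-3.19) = -20.77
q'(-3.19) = 15.14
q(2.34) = -28.79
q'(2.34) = -18.04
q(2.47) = -31.18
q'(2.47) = -18.82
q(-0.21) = -2.29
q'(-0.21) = -2.74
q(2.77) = -37.10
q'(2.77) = -20.62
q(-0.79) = -1.71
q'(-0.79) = 0.74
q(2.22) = -26.67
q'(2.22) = -17.32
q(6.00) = -135.00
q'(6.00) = -40.00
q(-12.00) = -387.00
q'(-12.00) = 68.00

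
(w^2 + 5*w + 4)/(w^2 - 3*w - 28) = (w + 1)/(w - 7)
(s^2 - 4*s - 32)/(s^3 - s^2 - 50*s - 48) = (s + 4)/(s^2 + 7*s + 6)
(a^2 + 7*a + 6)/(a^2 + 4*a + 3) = (a + 6)/(a + 3)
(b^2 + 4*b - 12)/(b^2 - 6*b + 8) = (b + 6)/(b - 4)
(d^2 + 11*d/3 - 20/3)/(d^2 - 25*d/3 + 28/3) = (d + 5)/(d - 7)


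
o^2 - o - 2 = (o - 2)*(o + 1)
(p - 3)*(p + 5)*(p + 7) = p^3 + 9*p^2 - p - 105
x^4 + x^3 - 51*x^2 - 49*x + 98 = (x - 7)*(x - 1)*(x + 2)*(x + 7)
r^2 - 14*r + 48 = (r - 8)*(r - 6)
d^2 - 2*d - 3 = (d - 3)*(d + 1)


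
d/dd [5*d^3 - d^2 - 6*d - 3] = 15*d^2 - 2*d - 6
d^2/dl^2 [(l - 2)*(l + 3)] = 2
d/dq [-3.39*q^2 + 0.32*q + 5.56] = 0.32 - 6.78*q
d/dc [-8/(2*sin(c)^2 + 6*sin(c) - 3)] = 16*(2*sin(c) + 3)*cos(c)/(6*sin(c) - cos(2*c) - 2)^2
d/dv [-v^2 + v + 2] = 1 - 2*v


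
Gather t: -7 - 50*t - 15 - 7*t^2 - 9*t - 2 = -7*t^2 - 59*t - 24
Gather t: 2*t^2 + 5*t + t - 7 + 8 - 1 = 2*t^2 + 6*t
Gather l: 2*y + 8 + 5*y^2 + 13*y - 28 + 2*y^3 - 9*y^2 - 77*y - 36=2*y^3 - 4*y^2 - 62*y - 56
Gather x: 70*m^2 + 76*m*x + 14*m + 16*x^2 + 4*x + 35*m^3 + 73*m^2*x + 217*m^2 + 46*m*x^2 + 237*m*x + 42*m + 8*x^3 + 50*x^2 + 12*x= 35*m^3 + 287*m^2 + 56*m + 8*x^3 + x^2*(46*m + 66) + x*(73*m^2 + 313*m + 16)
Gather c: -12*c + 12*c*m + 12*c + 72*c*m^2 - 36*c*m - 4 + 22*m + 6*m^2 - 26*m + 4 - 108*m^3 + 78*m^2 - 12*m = c*(72*m^2 - 24*m) - 108*m^3 + 84*m^2 - 16*m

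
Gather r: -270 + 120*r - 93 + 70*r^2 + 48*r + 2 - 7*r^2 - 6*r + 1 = 63*r^2 + 162*r - 360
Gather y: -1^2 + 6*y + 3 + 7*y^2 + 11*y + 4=7*y^2 + 17*y + 6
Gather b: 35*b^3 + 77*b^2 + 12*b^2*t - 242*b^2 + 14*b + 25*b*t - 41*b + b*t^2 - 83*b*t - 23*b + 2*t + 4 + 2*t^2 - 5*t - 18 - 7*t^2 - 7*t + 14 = 35*b^3 + b^2*(12*t - 165) + b*(t^2 - 58*t - 50) - 5*t^2 - 10*t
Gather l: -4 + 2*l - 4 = 2*l - 8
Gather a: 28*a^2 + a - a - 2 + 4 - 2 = 28*a^2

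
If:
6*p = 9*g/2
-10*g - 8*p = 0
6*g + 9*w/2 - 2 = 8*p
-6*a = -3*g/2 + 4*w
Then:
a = -8/27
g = 0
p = 0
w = 4/9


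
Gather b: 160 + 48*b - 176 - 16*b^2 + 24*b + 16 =-16*b^2 + 72*b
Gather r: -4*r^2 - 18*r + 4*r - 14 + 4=-4*r^2 - 14*r - 10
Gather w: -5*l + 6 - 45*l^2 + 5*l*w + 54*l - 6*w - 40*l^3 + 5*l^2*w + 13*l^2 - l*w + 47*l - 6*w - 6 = -40*l^3 - 32*l^2 + 96*l + w*(5*l^2 + 4*l - 12)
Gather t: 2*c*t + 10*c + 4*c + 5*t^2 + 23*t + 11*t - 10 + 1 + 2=14*c + 5*t^2 + t*(2*c + 34) - 7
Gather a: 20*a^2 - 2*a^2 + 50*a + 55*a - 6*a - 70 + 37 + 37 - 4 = 18*a^2 + 99*a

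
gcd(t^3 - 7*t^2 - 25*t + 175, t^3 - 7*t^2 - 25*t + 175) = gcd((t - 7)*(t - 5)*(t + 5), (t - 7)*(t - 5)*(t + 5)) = t^3 - 7*t^2 - 25*t + 175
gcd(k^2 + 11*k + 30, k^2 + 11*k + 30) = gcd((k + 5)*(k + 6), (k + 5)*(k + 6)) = k^2 + 11*k + 30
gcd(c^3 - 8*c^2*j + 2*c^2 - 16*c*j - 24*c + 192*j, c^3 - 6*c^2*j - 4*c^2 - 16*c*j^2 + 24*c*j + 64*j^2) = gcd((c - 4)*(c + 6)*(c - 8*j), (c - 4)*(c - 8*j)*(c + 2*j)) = c^2 - 8*c*j - 4*c + 32*j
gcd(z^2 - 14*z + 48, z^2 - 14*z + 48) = z^2 - 14*z + 48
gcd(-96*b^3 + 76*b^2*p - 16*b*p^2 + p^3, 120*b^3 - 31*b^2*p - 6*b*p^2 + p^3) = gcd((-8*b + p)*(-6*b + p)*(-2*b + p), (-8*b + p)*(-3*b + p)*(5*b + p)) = -8*b + p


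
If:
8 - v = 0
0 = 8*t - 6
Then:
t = 3/4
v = 8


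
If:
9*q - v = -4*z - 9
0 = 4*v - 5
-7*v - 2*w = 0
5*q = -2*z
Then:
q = 31/4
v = 5/4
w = -35/8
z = -155/8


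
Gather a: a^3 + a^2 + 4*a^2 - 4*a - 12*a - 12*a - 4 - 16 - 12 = a^3 + 5*a^2 - 28*a - 32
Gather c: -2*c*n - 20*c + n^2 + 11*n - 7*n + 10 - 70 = c*(-2*n - 20) + n^2 + 4*n - 60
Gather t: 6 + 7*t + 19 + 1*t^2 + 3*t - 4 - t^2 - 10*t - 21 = 0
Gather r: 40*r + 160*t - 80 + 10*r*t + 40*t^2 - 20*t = r*(10*t + 40) + 40*t^2 + 140*t - 80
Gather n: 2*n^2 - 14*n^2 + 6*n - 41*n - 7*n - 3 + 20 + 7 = -12*n^2 - 42*n + 24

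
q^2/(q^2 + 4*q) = q/(q + 4)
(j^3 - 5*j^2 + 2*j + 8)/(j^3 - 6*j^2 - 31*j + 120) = (j^3 - 5*j^2 + 2*j + 8)/(j^3 - 6*j^2 - 31*j + 120)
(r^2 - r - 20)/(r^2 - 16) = (r - 5)/(r - 4)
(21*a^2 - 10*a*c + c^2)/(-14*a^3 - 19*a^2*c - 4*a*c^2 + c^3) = (-3*a + c)/(2*a^2 + 3*a*c + c^2)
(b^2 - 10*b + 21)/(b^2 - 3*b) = (b - 7)/b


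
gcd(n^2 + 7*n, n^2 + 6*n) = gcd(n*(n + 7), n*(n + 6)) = n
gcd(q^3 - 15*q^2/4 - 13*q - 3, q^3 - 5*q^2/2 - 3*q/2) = 1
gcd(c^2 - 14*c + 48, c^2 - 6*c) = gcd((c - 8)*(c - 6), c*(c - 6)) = c - 6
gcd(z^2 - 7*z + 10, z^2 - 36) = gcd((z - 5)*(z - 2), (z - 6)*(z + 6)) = 1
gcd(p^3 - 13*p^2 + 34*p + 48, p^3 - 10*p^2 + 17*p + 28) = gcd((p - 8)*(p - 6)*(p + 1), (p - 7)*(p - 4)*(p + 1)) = p + 1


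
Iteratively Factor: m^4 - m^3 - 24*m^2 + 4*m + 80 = (m + 2)*(m^3 - 3*m^2 - 18*m + 40) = (m - 2)*(m + 2)*(m^2 - m - 20) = (m - 2)*(m + 2)*(m + 4)*(m - 5)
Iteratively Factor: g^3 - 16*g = (g)*(g^2 - 16) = g*(g + 4)*(g - 4)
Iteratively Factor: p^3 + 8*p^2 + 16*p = (p + 4)*(p^2 + 4*p) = (p + 4)^2*(p)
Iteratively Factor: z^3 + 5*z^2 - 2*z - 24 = (z + 4)*(z^2 + z - 6) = (z - 2)*(z + 4)*(z + 3)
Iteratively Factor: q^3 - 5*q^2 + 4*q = (q - 4)*(q^2 - q) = (q - 4)*(q - 1)*(q)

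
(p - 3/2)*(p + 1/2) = p^2 - p - 3/4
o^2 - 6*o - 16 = (o - 8)*(o + 2)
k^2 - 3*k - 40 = (k - 8)*(k + 5)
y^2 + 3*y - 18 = (y - 3)*(y + 6)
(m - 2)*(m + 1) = m^2 - m - 2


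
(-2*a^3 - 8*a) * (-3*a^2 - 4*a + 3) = 6*a^5 + 8*a^4 + 18*a^3 + 32*a^2 - 24*a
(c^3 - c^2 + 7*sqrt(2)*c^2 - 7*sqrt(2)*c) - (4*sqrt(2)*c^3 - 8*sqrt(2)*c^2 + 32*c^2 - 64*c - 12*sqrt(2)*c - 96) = -4*sqrt(2)*c^3 + c^3 - 33*c^2 + 15*sqrt(2)*c^2 + 5*sqrt(2)*c + 64*c + 96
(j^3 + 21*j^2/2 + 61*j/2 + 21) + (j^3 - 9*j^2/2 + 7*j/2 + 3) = 2*j^3 + 6*j^2 + 34*j + 24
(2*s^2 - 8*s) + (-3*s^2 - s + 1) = -s^2 - 9*s + 1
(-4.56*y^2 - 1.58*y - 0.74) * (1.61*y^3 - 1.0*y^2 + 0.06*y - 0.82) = -7.3416*y^5 + 2.0162*y^4 + 0.115*y^3 + 4.3844*y^2 + 1.2512*y + 0.6068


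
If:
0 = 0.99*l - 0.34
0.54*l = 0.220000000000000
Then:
No Solution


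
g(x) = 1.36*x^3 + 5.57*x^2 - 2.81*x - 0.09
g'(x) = 4.08*x^2 + 11.14*x - 2.81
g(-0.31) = 1.28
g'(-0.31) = -5.87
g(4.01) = 165.90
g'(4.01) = 107.47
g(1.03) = 4.41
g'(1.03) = 12.99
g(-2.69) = 21.30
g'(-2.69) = -3.25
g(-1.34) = 10.40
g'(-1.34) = -10.41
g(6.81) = 668.61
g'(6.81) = 262.27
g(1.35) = 9.61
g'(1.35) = 19.66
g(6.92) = 697.86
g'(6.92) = 269.66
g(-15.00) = -3294.69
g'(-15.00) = 748.09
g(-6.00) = -76.47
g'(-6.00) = 77.23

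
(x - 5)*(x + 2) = x^2 - 3*x - 10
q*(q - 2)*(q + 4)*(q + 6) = q^4 + 8*q^3 + 4*q^2 - 48*q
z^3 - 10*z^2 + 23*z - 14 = (z - 7)*(z - 2)*(z - 1)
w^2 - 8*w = w*(w - 8)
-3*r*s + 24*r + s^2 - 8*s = (-3*r + s)*(s - 8)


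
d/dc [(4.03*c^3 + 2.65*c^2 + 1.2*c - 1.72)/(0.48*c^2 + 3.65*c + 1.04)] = (1.9344*c^4 + 29.419*c^3 + 21.6701*c^2 + 7.1632*c + 7.526)/(0.2304*c^4 + 3.504*c^3 + 14.3209*c^2 + 7.592*c + 1.0816)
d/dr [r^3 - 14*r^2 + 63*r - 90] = 3*r^2 - 28*r + 63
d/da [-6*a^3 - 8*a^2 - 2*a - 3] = -18*a^2 - 16*a - 2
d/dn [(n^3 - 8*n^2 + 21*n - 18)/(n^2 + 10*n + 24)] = (n^4 + 20*n^3 - 29*n^2 - 348*n + 684)/(n^4 + 20*n^3 + 148*n^2 + 480*n + 576)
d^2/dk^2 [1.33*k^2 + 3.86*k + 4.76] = 2.66000000000000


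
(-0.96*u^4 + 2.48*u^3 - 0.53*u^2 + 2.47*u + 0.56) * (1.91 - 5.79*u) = 5.5584*u^5 - 16.1928*u^4 + 7.8055*u^3 - 15.3136*u^2 + 1.4753*u + 1.0696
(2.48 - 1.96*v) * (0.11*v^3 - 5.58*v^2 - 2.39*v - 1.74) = -0.2156*v^4 + 11.2096*v^3 - 9.154*v^2 - 2.5168*v - 4.3152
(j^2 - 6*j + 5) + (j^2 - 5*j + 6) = 2*j^2 - 11*j + 11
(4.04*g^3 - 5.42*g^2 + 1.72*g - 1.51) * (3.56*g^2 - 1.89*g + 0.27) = 14.3824*g^5 - 26.9308*g^4 + 17.4578*g^3 - 10.0898*g^2 + 3.3183*g - 0.4077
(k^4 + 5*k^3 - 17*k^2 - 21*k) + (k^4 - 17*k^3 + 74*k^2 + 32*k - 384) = 2*k^4 - 12*k^3 + 57*k^2 + 11*k - 384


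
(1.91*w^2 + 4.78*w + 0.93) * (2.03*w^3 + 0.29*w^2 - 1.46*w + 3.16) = 3.8773*w^5 + 10.2573*w^4 + 0.4855*w^3 - 0.673500000000001*w^2 + 13.747*w + 2.9388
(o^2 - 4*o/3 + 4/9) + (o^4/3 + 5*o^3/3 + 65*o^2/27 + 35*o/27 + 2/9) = o^4/3 + 5*o^3/3 + 92*o^2/27 - o/27 + 2/3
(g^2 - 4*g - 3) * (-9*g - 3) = -9*g^3 + 33*g^2 + 39*g + 9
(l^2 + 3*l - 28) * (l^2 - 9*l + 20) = l^4 - 6*l^3 - 35*l^2 + 312*l - 560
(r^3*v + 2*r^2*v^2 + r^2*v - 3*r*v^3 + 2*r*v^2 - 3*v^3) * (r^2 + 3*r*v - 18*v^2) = r^5*v + 5*r^4*v^2 + r^4*v - 15*r^3*v^3 + 5*r^3*v^2 - 45*r^2*v^4 - 15*r^2*v^3 + 54*r*v^5 - 45*r*v^4 + 54*v^5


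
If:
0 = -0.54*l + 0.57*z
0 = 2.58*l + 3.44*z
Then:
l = 0.00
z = 0.00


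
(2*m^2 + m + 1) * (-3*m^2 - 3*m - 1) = -6*m^4 - 9*m^3 - 8*m^2 - 4*m - 1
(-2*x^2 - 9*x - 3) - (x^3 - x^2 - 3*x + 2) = -x^3 - x^2 - 6*x - 5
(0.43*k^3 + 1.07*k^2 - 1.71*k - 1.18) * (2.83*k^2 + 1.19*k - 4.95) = 1.2169*k^5 + 3.5398*k^4 - 5.6945*k^3 - 10.6708*k^2 + 7.0603*k + 5.841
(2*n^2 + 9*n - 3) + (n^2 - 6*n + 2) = 3*n^2 + 3*n - 1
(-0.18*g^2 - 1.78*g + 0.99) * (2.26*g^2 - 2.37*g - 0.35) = -0.4068*g^4 - 3.5962*g^3 + 6.519*g^2 - 1.7233*g - 0.3465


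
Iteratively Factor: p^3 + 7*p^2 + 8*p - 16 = (p - 1)*(p^2 + 8*p + 16) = (p - 1)*(p + 4)*(p + 4)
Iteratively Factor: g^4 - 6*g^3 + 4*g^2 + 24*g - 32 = (g - 4)*(g^3 - 2*g^2 - 4*g + 8) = (g - 4)*(g - 2)*(g^2 - 4) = (g - 4)*(g - 2)*(g + 2)*(g - 2)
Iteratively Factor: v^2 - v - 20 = (v - 5)*(v + 4)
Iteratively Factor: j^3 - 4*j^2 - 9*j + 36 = (j + 3)*(j^2 - 7*j + 12) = (j - 3)*(j + 3)*(j - 4)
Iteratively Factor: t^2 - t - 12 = (t - 4)*(t + 3)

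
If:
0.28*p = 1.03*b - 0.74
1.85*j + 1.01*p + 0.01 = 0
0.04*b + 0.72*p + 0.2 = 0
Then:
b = 0.63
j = 0.17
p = -0.31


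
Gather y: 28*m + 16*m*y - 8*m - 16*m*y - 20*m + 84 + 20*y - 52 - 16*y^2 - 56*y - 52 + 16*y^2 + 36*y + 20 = 0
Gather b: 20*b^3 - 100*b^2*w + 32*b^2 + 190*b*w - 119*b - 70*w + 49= 20*b^3 + b^2*(32 - 100*w) + b*(190*w - 119) - 70*w + 49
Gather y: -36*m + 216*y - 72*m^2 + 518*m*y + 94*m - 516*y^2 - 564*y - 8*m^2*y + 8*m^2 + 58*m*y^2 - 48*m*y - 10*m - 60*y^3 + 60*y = -64*m^2 + 48*m - 60*y^3 + y^2*(58*m - 516) + y*(-8*m^2 + 470*m - 288)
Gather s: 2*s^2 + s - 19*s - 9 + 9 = 2*s^2 - 18*s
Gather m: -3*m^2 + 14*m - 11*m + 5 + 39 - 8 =-3*m^2 + 3*m + 36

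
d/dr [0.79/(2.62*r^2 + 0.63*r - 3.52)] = (-4.1396*r - 0.4977)/(2.62*r^2 + 0.63*r - 3.52)^2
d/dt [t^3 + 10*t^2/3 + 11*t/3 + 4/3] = 3*t^2 + 20*t/3 + 11/3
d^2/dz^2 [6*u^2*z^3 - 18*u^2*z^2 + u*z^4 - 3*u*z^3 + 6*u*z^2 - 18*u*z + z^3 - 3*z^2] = 36*u^2*z - 36*u^2 + 12*u*z^2 - 18*u*z + 12*u + 6*z - 6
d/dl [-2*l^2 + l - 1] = 1 - 4*l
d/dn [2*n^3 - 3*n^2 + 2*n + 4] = 6*n^2 - 6*n + 2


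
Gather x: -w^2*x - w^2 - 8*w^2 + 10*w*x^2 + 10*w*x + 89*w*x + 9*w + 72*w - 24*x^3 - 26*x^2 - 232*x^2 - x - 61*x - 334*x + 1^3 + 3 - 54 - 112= -9*w^2 + 81*w - 24*x^3 + x^2*(10*w - 258) + x*(-w^2 + 99*w - 396) - 162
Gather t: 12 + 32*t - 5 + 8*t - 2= 40*t + 5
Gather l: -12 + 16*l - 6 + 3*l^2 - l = 3*l^2 + 15*l - 18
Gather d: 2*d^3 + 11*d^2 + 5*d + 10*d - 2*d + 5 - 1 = 2*d^3 + 11*d^2 + 13*d + 4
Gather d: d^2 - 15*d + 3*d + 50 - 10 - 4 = d^2 - 12*d + 36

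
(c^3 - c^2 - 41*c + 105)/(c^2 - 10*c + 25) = (c^2 + 4*c - 21)/(c - 5)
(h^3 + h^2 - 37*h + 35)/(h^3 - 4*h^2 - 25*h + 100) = (h^2 + 6*h - 7)/(h^2 + h - 20)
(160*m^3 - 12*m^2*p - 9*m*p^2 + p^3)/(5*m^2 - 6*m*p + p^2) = (-32*m^2 - 4*m*p + p^2)/(-m + p)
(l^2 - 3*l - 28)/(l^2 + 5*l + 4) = (l - 7)/(l + 1)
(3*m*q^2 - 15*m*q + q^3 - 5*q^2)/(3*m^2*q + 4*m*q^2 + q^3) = (q - 5)/(m + q)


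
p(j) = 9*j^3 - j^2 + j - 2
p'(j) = 27*j^2 - 2*j + 1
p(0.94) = 5.53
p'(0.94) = 22.98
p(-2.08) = -89.40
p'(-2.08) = 121.97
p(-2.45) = -142.81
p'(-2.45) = 167.97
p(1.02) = 7.53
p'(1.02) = 27.05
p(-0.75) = -7.11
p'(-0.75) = 17.69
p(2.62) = 155.62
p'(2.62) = 181.10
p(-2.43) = -139.48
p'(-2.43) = 165.29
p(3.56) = 394.95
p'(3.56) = 336.07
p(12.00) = 15418.00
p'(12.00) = 3865.00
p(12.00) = 15418.00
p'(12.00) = 3865.00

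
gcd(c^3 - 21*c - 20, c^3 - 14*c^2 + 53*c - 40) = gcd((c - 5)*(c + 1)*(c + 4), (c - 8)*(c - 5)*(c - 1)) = c - 5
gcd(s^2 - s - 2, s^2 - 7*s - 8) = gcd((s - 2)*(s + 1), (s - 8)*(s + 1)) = s + 1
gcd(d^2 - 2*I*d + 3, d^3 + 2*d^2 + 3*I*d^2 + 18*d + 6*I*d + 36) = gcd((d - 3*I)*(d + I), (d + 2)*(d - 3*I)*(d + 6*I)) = d - 3*I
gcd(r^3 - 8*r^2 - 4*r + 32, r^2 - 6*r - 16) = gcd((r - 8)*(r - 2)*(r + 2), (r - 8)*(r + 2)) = r^2 - 6*r - 16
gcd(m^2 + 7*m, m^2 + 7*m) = m^2 + 7*m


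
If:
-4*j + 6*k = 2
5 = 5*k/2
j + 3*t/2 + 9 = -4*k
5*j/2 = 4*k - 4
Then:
No Solution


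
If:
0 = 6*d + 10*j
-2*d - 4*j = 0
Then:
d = 0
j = 0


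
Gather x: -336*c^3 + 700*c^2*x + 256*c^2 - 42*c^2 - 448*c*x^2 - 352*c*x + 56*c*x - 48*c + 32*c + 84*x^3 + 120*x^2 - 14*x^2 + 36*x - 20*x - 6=-336*c^3 + 214*c^2 - 16*c + 84*x^3 + x^2*(106 - 448*c) + x*(700*c^2 - 296*c + 16) - 6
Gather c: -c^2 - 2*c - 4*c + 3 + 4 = -c^2 - 6*c + 7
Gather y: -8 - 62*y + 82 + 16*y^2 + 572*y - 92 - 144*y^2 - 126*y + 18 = -128*y^2 + 384*y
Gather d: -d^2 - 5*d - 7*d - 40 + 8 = -d^2 - 12*d - 32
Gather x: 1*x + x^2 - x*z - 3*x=x^2 + x*(-z - 2)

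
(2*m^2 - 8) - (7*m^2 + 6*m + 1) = -5*m^2 - 6*m - 9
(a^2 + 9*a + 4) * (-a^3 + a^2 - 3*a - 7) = -a^5 - 8*a^4 + 2*a^3 - 30*a^2 - 75*a - 28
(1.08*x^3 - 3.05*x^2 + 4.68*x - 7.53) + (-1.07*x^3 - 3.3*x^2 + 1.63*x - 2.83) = 0.01*x^3 - 6.35*x^2 + 6.31*x - 10.36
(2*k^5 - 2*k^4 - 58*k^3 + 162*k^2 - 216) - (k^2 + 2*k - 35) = 2*k^5 - 2*k^4 - 58*k^3 + 161*k^2 - 2*k - 181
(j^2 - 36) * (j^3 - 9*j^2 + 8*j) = j^5 - 9*j^4 - 28*j^3 + 324*j^2 - 288*j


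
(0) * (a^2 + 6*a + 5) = 0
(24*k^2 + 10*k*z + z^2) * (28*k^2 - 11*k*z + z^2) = 672*k^4 + 16*k^3*z - 58*k^2*z^2 - k*z^3 + z^4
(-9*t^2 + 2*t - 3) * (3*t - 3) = -27*t^3 + 33*t^2 - 15*t + 9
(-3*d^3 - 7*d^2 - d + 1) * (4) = -12*d^3 - 28*d^2 - 4*d + 4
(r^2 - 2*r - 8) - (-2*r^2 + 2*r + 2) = 3*r^2 - 4*r - 10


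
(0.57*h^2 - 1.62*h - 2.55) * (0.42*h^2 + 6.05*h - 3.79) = 0.2394*h^4 + 2.7681*h^3 - 13.0323*h^2 - 9.2877*h + 9.6645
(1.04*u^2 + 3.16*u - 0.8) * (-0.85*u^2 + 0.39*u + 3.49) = -0.884*u^4 - 2.2804*u^3 + 5.542*u^2 + 10.7164*u - 2.792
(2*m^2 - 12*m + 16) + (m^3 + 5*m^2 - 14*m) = m^3 + 7*m^2 - 26*m + 16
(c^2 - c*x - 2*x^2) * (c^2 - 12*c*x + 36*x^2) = c^4 - 13*c^3*x + 46*c^2*x^2 - 12*c*x^3 - 72*x^4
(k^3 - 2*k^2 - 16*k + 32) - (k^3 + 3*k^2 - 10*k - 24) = -5*k^2 - 6*k + 56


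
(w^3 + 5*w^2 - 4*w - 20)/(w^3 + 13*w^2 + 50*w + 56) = (w^2 + 3*w - 10)/(w^2 + 11*w + 28)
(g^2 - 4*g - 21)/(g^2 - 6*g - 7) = (g + 3)/(g + 1)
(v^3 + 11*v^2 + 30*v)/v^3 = 1 + 11/v + 30/v^2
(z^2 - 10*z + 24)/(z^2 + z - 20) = (z - 6)/(z + 5)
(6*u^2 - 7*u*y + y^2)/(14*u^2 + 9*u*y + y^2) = (6*u^2 - 7*u*y + y^2)/(14*u^2 + 9*u*y + y^2)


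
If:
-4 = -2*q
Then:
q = 2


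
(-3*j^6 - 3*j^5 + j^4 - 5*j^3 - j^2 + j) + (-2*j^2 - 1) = -3*j^6 - 3*j^5 + j^4 - 5*j^3 - 3*j^2 + j - 1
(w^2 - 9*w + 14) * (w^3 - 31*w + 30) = w^5 - 9*w^4 - 17*w^3 + 309*w^2 - 704*w + 420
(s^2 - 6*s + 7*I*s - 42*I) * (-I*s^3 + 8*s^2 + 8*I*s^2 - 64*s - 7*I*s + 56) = -I*s^5 + 15*s^4 + 14*I*s^4 - 210*s^3 + I*s^3 + 825*s^2 - 742*I*s^2 - 630*s + 3080*I*s - 2352*I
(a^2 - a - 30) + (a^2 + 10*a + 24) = 2*a^2 + 9*a - 6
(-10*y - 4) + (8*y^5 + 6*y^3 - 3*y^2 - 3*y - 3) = 8*y^5 + 6*y^3 - 3*y^2 - 13*y - 7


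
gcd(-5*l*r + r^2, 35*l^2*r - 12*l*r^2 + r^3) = -5*l*r + r^2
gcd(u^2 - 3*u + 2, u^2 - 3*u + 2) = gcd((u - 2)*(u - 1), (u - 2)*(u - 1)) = u^2 - 3*u + 2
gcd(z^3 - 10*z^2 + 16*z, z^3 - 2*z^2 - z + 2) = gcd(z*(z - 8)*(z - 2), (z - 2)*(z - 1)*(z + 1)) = z - 2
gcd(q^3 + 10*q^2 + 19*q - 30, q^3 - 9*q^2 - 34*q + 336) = q + 6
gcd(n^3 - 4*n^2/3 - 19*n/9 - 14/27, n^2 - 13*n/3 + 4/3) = 1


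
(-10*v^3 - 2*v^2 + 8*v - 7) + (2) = -10*v^3 - 2*v^2 + 8*v - 5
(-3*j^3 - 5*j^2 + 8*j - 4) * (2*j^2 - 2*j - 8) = -6*j^5 - 4*j^4 + 50*j^3 + 16*j^2 - 56*j + 32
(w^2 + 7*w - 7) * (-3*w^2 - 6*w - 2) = -3*w^4 - 27*w^3 - 23*w^2 + 28*w + 14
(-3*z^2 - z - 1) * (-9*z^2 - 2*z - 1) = 27*z^4 + 15*z^3 + 14*z^2 + 3*z + 1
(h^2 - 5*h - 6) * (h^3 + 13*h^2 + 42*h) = h^5 + 8*h^4 - 29*h^3 - 288*h^2 - 252*h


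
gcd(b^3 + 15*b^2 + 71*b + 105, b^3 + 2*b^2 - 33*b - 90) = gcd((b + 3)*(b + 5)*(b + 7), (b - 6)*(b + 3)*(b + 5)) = b^2 + 8*b + 15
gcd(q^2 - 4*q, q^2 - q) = q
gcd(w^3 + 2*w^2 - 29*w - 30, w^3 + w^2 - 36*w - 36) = w^2 + 7*w + 6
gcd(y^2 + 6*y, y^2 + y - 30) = y + 6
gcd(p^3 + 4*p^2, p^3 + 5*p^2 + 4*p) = p^2 + 4*p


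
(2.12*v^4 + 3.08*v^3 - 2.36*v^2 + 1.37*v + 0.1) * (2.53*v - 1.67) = 5.3636*v^5 + 4.252*v^4 - 11.1144*v^3 + 7.4073*v^2 - 2.0349*v - 0.167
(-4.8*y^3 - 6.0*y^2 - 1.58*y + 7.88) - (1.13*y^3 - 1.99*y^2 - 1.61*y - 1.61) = -5.93*y^3 - 4.01*y^2 + 0.03*y + 9.49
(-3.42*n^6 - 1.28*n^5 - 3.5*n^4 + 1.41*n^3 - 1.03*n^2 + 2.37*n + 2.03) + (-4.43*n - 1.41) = -3.42*n^6 - 1.28*n^5 - 3.5*n^4 + 1.41*n^3 - 1.03*n^2 - 2.06*n + 0.62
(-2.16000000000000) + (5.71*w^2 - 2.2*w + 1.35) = 5.71*w^2 - 2.2*w - 0.81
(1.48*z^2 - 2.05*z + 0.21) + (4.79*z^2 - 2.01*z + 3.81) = 6.27*z^2 - 4.06*z + 4.02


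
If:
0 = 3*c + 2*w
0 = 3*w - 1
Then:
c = -2/9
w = 1/3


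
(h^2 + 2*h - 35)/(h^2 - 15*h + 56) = (h^2 + 2*h - 35)/(h^2 - 15*h + 56)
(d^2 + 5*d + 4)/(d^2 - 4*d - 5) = (d + 4)/(d - 5)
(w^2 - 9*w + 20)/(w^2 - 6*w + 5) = (w - 4)/(w - 1)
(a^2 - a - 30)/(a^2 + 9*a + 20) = (a - 6)/(a + 4)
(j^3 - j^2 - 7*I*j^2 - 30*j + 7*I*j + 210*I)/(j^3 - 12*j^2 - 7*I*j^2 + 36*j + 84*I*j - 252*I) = (j + 5)/(j - 6)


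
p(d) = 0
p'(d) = 0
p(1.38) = 0.00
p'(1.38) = 0.00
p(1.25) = 0.00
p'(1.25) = 0.00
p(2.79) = 0.00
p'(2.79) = 0.00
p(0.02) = 0.00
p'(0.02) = 0.00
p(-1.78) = 0.00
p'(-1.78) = 0.00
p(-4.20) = 0.00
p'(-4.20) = 0.00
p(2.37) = 0.00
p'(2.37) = 0.00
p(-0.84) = 0.00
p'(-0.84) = 0.00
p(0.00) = 0.00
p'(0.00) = 0.00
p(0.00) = 0.00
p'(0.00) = 0.00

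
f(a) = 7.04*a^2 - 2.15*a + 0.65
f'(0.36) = 2.92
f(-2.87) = 64.81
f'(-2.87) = -42.56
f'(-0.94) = -15.39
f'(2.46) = 32.49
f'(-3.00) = -44.39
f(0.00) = 0.65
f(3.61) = 84.63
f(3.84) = 96.20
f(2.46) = 37.96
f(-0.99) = 9.68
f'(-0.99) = -16.09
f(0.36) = 0.79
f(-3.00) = 70.46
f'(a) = 14.08*a - 2.15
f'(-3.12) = -46.08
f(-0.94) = 8.89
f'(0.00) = -2.15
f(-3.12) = 75.89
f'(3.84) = 51.92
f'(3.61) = 48.68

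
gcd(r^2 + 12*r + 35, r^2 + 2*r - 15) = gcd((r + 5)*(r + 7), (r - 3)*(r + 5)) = r + 5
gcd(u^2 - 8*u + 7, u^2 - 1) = u - 1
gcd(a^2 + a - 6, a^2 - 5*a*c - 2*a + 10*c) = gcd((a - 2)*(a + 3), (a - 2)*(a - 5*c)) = a - 2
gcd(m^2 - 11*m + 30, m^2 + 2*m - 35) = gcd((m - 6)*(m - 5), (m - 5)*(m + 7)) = m - 5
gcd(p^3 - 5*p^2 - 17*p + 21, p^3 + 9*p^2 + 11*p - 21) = p^2 + 2*p - 3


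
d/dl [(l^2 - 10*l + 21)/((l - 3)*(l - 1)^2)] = (13 - l)/(l^3 - 3*l^2 + 3*l - 1)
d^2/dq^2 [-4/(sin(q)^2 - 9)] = 8*(2*sin(q)^4 + 15*sin(q)^2 - 9)/(sin(q)^2 - 9)^3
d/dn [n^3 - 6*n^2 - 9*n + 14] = 3*n^2 - 12*n - 9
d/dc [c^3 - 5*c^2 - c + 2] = 3*c^2 - 10*c - 1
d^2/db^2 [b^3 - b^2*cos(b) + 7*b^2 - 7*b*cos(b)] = b^2*cos(b) + 4*b*sin(b) + 7*b*cos(b) + 6*b + 14*sin(b) - 2*cos(b) + 14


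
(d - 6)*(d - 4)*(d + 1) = d^3 - 9*d^2 + 14*d + 24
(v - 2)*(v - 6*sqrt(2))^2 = v^3 - 12*sqrt(2)*v^2 - 2*v^2 + 24*sqrt(2)*v + 72*v - 144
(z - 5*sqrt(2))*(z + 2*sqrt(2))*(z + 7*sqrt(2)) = z^3 + 4*sqrt(2)*z^2 - 62*z - 140*sqrt(2)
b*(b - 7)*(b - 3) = b^3 - 10*b^2 + 21*b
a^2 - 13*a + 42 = (a - 7)*(a - 6)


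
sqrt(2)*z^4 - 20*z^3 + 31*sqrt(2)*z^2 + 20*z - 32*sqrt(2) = (z - 1)*(z - 8*sqrt(2))*(z - 2*sqrt(2))*(sqrt(2)*z + sqrt(2))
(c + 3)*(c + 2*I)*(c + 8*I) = c^3 + 3*c^2 + 10*I*c^2 - 16*c + 30*I*c - 48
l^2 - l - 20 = (l - 5)*(l + 4)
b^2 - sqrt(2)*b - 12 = (b - 3*sqrt(2))*(b + 2*sqrt(2))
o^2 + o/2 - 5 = (o - 2)*(o + 5/2)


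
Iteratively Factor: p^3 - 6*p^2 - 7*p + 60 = (p - 5)*(p^2 - p - 12) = (p - 5)*(p - 4)*(p + 3)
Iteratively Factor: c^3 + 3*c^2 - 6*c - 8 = (c + 4)*(c^2 - c - 2) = (c - 2)*(c + 4)*(c + 1)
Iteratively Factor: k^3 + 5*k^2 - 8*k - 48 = (k - 3)*(k^2 + 8*k + 16) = (k - 3)*(k + 4)*(k + 4)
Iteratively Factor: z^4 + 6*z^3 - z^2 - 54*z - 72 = (z + 2)*(z^3 + 4*z^2 - 9*z - 36) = (z + 2)*(z + 4)*(z^2 - 9) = (z + 2)*(z + 3)*(z + 4)*(z - 3)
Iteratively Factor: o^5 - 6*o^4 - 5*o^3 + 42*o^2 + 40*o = (o - 5)*(o^4 - o^3 - 10*o^2 - 8*o) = (o - 5)*(o + 1)*(o^3 - 2*o^2 - 8*o) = (o - 5)*(o - 4)*(o + 1)*(o^2 + 2*o) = o*(o - 5)*(o - 4)*(o + 1)*(o + 2)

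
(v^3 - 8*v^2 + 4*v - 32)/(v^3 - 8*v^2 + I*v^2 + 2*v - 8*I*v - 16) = (v - 2*I)/(v - I)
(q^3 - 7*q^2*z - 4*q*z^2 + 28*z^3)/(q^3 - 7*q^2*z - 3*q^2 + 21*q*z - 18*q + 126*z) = (q^2 - 4*z^2)/(q^2 - 3*q - 18)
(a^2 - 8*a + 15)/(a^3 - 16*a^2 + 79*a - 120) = 1/(a - 8)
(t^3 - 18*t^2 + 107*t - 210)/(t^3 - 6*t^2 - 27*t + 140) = (t^2 - 11*t + 30)/(t^2 + t - 20)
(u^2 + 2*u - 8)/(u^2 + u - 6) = (u + 4)/(u + 3)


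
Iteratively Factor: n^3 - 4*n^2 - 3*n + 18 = (n - 3)*(n^2 - n - 6) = (n - 3)^2*(n + 2)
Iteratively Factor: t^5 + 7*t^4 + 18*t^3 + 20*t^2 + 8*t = (t + 1)*(t^4 + 6*t^3 + 12*t^2 + 8*t) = (t + 1)*(t + 2)*(t^3 + 4*t^2 + 4*t) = (t + 1)*(t + 2)^2*(t^2 + 2*t) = t*(t + 1)*(t + 2)^2*(t + 2)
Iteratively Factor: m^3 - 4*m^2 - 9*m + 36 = (m + 3)*(m^2 - 7*m + 12) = (m - 4)*(m + 3)*(m - 3)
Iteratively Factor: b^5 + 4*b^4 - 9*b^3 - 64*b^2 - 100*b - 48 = (b + 2)*(b^4 + 2*b^3 - 13*b^2 - 38*b - 24) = (b + 1)*(b + 2)*(b^3 + b^2 - 14*b - 24) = (b - 4)*(b + 1)*(b + 2)*(b^2 + 5*b + 6) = (b - 4)*(b + 1)*(b + 2)^2*(b + 3)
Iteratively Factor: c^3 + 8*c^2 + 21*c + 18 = (c + 3)*(c^2 + 5*c + 6) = (c + 3)^2*(c + 2)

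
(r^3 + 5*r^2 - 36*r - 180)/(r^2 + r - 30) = (r^2 - r - 30)/(r - 5)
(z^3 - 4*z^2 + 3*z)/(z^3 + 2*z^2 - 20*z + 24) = z*(z^2 - 4*z + 3)/(z^3 + 2*z^2 - 20*z + 24)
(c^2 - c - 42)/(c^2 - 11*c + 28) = (c + 6)/(c - 4)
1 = 1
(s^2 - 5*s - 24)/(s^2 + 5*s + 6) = (s - 8)/(s + 2)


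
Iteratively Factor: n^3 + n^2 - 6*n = (n - 2)*(n^2 + 3*n) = n*(n - 2)*(n + 3)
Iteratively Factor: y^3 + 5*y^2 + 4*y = (y + 1)*(y^2 + 4*y) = y*(y + 1)*(y + 4)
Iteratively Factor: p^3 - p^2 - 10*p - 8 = (p + 2)*(p^2 - 3*p - 4) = (p + 1)*(p + 2)*(p - 4)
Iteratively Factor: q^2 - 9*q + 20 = (q - 4)*(q - 5)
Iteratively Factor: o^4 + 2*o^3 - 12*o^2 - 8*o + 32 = (o + 4)*(o^3 - 2*o^2 - 4*o + 8) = (o - 2)*(o + 4)*(o^2 - 4) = (o - 2)*(o + 2)*(o + 4)*(o - 2)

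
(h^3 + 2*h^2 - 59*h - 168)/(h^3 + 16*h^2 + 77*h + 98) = (h^2 - 5*h - 24)/(h^2 + 9*h + 14)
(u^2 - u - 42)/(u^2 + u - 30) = (u - 7)/(u - 5)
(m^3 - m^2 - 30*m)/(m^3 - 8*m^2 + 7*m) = (m^2 - m - 30)/(m^2 - 8*m + 7)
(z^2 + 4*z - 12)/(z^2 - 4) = (z + 6)/(z + 2)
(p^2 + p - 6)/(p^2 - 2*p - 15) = (p - 2)/(p - 5)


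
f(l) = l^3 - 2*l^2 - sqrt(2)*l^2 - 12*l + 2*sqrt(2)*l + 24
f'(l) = 3*l^2 - 4*l - 2*sqrt(2)*l - 12 + 2*sqrt(2)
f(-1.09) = 28.65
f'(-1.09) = 1.84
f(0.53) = 18.33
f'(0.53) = -11.95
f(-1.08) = 28.66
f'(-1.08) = 1.70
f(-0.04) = 24.36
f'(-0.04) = -8.89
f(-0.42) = 27.18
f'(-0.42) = -5.77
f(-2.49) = 10.23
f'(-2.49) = 26.43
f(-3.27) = -17.48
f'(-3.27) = 45.24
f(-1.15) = 28.51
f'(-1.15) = 2.65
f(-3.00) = -6.21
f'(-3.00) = 38.31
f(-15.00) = -3981.62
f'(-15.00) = 768.25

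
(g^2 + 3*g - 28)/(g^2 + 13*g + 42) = (g - 4)/(g + 6)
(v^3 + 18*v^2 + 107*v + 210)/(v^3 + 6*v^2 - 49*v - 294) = (v + 5)/(v - 7)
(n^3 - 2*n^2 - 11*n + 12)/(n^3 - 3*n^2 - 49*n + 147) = (n^3 - 2*n^2 - 11*n + 12)/(n^3 - 3*n^2 - 49*n + 147)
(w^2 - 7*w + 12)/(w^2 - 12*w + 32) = (w - 3)/(w - 8)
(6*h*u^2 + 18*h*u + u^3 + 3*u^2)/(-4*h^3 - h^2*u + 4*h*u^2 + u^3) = u*(6*h*u + 18*h + u^2 + 3*u)/(-4*h^3 - h^2*u + 4*h*u^2 + u^3)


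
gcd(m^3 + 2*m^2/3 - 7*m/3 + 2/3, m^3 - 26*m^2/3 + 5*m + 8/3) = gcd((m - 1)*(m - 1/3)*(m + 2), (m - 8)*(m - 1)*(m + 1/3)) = m - 1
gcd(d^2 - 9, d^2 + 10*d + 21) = d + 3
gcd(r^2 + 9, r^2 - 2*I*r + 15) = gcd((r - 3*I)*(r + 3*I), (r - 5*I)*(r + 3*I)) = r + 3*I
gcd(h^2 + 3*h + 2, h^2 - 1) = h + 1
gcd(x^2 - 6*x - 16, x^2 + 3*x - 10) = 1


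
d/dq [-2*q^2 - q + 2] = -4*q - 1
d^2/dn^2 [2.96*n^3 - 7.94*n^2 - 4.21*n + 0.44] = 17.76*n - 15.88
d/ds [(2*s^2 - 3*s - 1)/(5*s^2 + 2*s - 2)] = (19*s^2 + 2*s + 8)/(25*s^4 + 20*s^3 - 16*s^2 - 8*s + 4)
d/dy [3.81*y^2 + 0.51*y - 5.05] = 7.62*y + 0.51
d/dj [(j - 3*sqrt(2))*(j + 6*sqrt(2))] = 2*j + 3*sqrt(2)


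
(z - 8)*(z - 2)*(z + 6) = z^3 - 4*z^2 - 44*z + 96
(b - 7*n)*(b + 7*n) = b^2 - 49*n^2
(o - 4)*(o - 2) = o^2 - 6*o + 8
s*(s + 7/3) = s^2 + 7*s/3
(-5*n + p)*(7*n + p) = -35*n^2 + 2*n*p + p^2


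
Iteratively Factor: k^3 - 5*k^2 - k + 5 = (k + 1)*(k^2 - 6*k + 5) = (k - 5)*(k + 1)*(k - 1)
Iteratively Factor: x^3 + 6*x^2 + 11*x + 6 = (x + 1)*(x^2 + 5*x + 6) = (x + 1)*(x + 3)*(x + 2)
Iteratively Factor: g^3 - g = (g - 1)*(g^2 + g) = (g - 1)*(g + 1)*(g)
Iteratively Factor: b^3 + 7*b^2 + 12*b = (b)*(b^2 + 7*b + 12) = b*(b + 3)*(b + 4)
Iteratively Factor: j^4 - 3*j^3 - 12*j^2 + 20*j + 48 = (j - 4)*(j^3 + j^2 - 8*j - 12) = (j - 4)*(j + 2)*(j^2 - j - 6) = (j - 4)*(j - 3)*(j + 2)*(j + 2)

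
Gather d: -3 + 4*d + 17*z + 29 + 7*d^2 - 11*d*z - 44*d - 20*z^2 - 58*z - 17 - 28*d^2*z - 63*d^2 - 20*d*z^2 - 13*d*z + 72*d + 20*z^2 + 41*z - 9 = d^2*(-28*z - 56) + d*(-20*z^2 - 24*z + 32)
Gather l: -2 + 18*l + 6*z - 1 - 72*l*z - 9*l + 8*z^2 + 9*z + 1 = l*(9 - 72*z) + 8*z^2 + 15*z - 2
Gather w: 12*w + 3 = 12*w + 3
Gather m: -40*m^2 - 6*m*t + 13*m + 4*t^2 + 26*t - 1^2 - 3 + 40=-40*m^2 + m*(13 - 6*t) + 4*t^2 + 26*t + 36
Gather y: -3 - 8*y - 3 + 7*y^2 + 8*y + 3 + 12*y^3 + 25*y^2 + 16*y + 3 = 12*y^3 + 32*y^2 + 16*y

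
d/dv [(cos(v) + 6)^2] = -2*(cos(v) + 6)*sin(v)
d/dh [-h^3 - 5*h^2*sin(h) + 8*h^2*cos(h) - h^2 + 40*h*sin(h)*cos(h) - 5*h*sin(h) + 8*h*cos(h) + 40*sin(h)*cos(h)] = -8*h^2*sin(h) - 5*h^2*cos(h) - 3*h^2 - 18*h*sin(h) + 11*h*cos(h) + 40*h*cos(2*h) - 2*h - 5*sin(h) + 20*sin(2*h) + 8*cos(h) + 40*cos(2*h)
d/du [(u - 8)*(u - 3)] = 2*u - 11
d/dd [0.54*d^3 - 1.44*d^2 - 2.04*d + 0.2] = 1.62*d^2 - 2.88*d - 2.04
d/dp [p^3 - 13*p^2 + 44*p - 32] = 3*p^2 - 26*p + 44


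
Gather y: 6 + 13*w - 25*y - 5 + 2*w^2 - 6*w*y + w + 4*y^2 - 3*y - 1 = 2*w^2 + 14*w + 4*y^2 + y*(-6*w - 28)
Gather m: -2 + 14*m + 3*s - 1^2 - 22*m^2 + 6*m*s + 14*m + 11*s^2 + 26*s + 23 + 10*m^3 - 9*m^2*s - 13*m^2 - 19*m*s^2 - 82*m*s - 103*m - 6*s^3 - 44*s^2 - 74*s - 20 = 10*m^3 + m^2*(-9*s - 35) + m*(-19*s^2 - 76*s - 75) - 6*s^3 - 33*s^2 - 45*s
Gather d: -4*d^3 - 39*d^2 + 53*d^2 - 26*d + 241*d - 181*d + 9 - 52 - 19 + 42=-4*d^3 + 14*d^2 + 34*d - 20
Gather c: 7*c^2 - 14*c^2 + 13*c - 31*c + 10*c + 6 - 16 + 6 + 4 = -7*c^2 - 8*c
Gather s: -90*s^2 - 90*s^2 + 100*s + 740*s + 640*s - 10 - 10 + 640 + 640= -180*s^2 + 1480*s + 1260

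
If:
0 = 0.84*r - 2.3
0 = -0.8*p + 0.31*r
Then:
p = 1.06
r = 2.74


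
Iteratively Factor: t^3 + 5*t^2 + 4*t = (t + 4)*(t^2 + t) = (t + 1)*(t + 4)*(t)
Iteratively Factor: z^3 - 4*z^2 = (z - 4)*(z^2) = z*(z - 4)*(z)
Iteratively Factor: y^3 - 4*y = (y - 2)*(y^2 + 2*y) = (y - 2)*(y + 2)*(y)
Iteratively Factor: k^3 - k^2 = (k)*(k^2 - k) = k^2*(k - 1)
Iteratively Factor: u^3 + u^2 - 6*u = (u)*(u^2 + u - 6) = u*(u - 2)*(u + 3)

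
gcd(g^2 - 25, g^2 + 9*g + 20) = g + 5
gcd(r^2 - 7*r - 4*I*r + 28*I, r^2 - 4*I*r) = r - 4*I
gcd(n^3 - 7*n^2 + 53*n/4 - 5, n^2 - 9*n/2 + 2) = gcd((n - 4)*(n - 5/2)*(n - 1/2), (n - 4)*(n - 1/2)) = n^2 - 9*n/2 + 2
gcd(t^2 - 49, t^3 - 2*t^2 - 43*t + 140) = t + 7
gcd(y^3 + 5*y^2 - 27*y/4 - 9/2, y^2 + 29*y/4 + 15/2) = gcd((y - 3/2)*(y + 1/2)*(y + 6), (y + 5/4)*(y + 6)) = y + 6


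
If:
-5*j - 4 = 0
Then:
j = -4/5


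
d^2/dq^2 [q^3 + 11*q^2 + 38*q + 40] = 6*q + 22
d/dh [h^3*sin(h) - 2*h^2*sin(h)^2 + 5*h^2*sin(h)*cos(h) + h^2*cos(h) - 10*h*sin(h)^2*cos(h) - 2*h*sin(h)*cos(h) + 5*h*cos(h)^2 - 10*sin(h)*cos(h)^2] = h^3*cos(h) + 2*h^2*sin(h) - 2*h^2*sin(2*h) + 5*h^2*cos(2*h) + 5*h*sin(h)/2 - 15*h*sin(3*h)/2 + 2*h*cos(h) - 2*h - sin(2*h) - 5*cos(h) + 5*cos(2*h)/2 - 5*cos(3*h) + 5/2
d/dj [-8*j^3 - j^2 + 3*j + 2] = -24*j^2 - 2*j + 3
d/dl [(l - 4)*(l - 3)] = 2*l - 7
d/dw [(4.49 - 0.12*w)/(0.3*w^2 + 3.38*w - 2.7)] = (0.036*w^2 - 2.694*w - 14.8522)/(0.09*w^4 + 2.028*w^3 + 9.8044*w^2 - 18.252*w + 7.29)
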